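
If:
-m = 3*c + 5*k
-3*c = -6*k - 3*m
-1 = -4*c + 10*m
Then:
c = -3/98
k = 2/49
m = -11/98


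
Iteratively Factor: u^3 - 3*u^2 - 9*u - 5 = (u + 1)*(u^2 - 4*u - 5) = (u - 5)*(u + 1)*(u + 1)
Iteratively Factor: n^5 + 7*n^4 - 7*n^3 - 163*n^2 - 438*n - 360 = (n + 4)*(n^4 + 3*n^3 - 19*n^2 - 87*n - 90) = (n - 5)*(n + 4)*(n^3 + 8*n^2 + 21*n + 18) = (n - 5)*(n + 3)*(n + 4)*(n^2 + 5*n + 6) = (n - 5)*(n + 3)^2*(n + 4)*(n + 2)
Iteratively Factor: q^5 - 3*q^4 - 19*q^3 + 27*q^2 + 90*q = (q - 5)*(q^4 + 2*q^3 - 9*q^2 - 18*q) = (q - 5)*(q + 3)*(q^3 - q^2 - 6*q) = q*(q - 5)*(q + 3)*(q^2 - q - 6) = q*(q - 5)*(q - 3)*(q + 3)*(q + 2)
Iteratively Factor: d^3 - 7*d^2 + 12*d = (d - 4)*(d^2 - 3*d) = (d - 4)*(d - 3)*(d)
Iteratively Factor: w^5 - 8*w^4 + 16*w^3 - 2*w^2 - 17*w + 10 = (w + 1)*(w^4 - 9*w^3 + 25*w^2 - 27*w + 10) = (w - 2)*(w + 1)*(w^3 - 7*w^2 + 11*w - 5) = (w - 2)*(w - 1)*(w + 1)*(w^2 - 6*w + 5) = (w - 5)*(w - 2)*(w - 1)*(w + 1)*(w - 1)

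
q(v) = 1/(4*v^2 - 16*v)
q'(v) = (16 - 8*v)/(4*v^2 - 16*v)^2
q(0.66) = -0.11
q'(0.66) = 0.14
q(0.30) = -0.23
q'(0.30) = 0.69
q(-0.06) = 1.03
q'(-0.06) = 17.36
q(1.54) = -0.07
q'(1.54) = 0.02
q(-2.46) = 0.02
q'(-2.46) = 0.01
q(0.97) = -0.09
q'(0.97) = 0.06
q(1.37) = -0.07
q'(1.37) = 0.02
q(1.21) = -0.07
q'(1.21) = 0.03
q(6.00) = 0.02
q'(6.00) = -0.01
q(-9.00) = 0.00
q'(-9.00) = 0.00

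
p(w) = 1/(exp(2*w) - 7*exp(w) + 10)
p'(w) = (-2*exp(2*w) + 7*exp(w))/(exp(2*w) - 7*exp(w) + 10)^2 = (7 - 2*exp(w))*exp(w)/(exp(2*w) - 7*exp(w) + 10)^2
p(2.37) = 0.02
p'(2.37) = -0.06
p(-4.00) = 0.10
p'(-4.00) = 0.00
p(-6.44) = 0.10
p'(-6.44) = 0.00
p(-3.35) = 0.10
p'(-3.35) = 0.00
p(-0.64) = 0.15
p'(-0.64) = 0.07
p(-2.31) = 0.11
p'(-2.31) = 0.01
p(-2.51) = 0.11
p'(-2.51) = 0.01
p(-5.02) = 0.10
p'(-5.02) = 0.00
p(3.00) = 0.00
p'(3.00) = -0.00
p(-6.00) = 0.10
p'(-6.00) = 0.00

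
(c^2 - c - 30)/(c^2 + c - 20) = (c - 6)/(c - 4)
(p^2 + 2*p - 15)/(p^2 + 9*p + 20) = (p - 3)/(p + 4)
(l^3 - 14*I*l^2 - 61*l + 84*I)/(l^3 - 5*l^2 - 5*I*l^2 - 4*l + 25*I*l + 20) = (l^2 - 10*I*l - 21)/(l^2 - l*(5 + I) + 5*I)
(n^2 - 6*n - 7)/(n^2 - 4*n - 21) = (n + 1)/(n + 3)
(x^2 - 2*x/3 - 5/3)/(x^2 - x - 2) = (x - 5/3)/(x - 2)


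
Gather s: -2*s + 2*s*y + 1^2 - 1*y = s*(2*y - 2) - y + 1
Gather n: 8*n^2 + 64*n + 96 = 8*n^2 + 64*n + 96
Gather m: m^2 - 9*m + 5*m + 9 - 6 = m^2 - 4*m + 3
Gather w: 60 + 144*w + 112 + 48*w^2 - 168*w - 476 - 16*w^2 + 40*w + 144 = 32*w^2 + 16*w - 160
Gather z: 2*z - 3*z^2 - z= -3*z^2 + z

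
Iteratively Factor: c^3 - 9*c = (c)*(c^2 - 9) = c*(c + 3)*(c - 3)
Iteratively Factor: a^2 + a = (a)*(a + 1)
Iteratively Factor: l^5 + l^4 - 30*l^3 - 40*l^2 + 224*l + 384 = (l + 3)*(l^4 - 2*l^3 - 24*l^2 + 32*l + 128) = (l + 2)*(l + 3)*(l^3 - 4*l^2 - 16*l + 64) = (l - 4)*(l + 2)*(l + 3)*(l^2 - 16) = (l - 4)^2*(l + 2)*(l + 3)*(l + 4)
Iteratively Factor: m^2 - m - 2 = (m - 2)*(m + 1)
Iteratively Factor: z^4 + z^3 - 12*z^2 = (z)*(z^3 + z^2 - 12*z) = z*(z - 3)*(z^2 + 4*z) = z^2*(z - 3)*(z + 4)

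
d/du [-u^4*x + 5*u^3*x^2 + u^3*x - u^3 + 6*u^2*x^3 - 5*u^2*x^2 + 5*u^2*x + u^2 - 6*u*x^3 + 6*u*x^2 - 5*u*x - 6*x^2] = -4*u^3*x + 15*u^2*x^2 + 3*u^2*x - 3*u^2 + 12*u*x^3 - 10*u*x^2 + 10*u*x + 2*u - 6*x^3 + 6*x^2 - 5*x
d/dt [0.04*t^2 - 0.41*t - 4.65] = 0.08*t - 0.41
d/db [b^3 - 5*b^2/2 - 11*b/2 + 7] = 3*b^2 - 5*b - 11/2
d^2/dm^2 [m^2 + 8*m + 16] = 2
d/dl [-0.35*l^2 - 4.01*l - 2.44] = -0.7*l - 4.01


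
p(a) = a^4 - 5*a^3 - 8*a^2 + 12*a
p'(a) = 4*a^3 - 15*a^2 - 16*a + 12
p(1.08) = -1.31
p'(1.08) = -17.74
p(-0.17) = -2.25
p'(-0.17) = 14.27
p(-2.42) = 29.27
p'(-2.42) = -93.82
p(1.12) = -2.05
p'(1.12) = -19.12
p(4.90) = -145.04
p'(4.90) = 44.05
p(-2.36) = 23.86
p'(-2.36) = -86.36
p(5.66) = -68.69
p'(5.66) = 166.19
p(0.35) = 3.02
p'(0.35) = 4.73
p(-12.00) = 28080.00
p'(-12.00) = -8868.00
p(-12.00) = 28080.00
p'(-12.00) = -8868.00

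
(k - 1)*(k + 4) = k^2 + 3*k - 4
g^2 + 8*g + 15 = (g + 3)*(g + 5)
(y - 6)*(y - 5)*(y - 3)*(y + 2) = y^4 - 12*y^3 + 35*y^2 + 36*y - 180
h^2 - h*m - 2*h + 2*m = (h - 2)*(h - m)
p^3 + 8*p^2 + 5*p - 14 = (p - 1)*(p + 2)*(p + 7)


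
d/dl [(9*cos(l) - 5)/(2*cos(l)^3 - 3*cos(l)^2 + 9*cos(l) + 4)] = 12*(12*cos(l)^3 - 19*cos(l)^2 + 10*cos(l) - 27)*sin(l)/(6*sin(l)^2 + 21*cos(l) + cos(3*l) + 2)^2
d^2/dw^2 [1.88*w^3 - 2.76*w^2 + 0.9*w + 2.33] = 11.28*w - 5.52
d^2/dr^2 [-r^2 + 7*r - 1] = -2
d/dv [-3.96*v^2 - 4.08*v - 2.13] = -7.92*v - 4.08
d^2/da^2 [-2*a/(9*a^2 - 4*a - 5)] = 4*(4*a*(9*a - 2)^2 + (27*a - 4)*(-9*a^2 + 4*a + 5))/(-9*a^2 + 4*a + 5)^3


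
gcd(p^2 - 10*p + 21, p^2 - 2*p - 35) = p - 7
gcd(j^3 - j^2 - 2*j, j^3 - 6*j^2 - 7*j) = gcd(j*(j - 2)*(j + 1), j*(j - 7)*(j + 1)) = j^2 + j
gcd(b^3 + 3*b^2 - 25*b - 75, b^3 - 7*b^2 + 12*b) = 1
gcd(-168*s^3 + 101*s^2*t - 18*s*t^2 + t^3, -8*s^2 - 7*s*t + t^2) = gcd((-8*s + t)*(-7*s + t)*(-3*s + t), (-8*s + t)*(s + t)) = 8*s - t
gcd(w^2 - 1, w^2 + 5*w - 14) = 1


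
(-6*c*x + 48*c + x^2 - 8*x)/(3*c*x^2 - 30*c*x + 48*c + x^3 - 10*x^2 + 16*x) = (-6*c + x)/(3*c*x - 6*c + x^2 - 2*x)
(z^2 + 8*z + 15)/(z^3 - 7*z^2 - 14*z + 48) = (z + 5)/(z^2 - 10*z + 16)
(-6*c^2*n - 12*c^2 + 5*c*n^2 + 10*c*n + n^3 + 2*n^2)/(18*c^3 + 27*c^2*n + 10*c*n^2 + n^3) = (-c*n - 2*c + n^2 + 2*n)/(3*c^2 + 4*c*n + n^2)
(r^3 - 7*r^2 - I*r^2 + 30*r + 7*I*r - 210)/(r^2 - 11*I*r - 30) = (r^2 + r*(-7 + 5*I) - 35*I)/(r - 5*I)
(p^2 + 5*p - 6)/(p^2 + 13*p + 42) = (p - 1)/(p + 7)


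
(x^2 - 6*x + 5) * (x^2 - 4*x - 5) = x^4 - 10*x^3 + 24*x^2 + 10*x - 25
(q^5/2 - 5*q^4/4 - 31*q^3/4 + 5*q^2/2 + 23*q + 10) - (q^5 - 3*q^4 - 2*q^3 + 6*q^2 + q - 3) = -q^5/2 + 7*q^4/4 - 23*q^3/4 - 7*q^2/2 + 22*q + 13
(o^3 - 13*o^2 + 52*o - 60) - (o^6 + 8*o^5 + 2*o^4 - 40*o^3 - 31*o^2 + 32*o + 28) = -o^6 - 8*o^5 - 2*o^4 + 41*o^3 + 18*o^2 + 20*o - 88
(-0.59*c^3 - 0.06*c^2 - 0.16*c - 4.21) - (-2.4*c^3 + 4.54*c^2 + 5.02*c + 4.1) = 1.81*c^3 - 4.6*c^2 - 5.18*c - 8.31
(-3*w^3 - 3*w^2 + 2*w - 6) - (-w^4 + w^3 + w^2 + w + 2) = w^4 - 4*w^3 - 4*w^2 + w - 8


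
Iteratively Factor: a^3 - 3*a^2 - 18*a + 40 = (a - 2)*(a^2 - a - 20) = (a - 5)*(a - 2)*(a + 4)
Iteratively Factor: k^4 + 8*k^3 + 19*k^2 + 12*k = (k + 4)*(k^3 + 4*k^2 + 3*k) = (k + 3)*(k + 4)*(k^2 + k) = k*(k + 3)*(k + 4)*(k + 1)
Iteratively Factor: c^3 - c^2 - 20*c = (c)*(c^2 - c - 20) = c*(c + 4)*(c - 5)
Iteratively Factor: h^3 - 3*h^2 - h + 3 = (h - 1)*(h^2 - 2*h - 3) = (h - 1)*(h + 1)*(h - 3)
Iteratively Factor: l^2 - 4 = (l - 2)*(l + 2)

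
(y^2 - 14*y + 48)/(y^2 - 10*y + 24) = (y - 8)/(y - 4)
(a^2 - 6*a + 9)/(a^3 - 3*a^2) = (a - 3)/a^2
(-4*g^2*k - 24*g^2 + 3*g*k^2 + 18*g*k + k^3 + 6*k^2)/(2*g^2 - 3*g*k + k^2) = (-4*g*k - 24*g - k^2 - 6*k)/(2*g - k)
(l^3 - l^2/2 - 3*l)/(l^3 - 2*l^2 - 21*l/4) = 2*(l - 2)/(2*l - 7)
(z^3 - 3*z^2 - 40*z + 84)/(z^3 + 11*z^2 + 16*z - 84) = (z - 7)/(z + 7)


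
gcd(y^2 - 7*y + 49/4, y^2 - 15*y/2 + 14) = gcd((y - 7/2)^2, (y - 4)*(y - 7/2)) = y - 7/2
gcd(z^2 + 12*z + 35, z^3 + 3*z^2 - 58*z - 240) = z + 5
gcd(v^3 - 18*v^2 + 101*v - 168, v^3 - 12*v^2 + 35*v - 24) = v^2 - 11*v + 24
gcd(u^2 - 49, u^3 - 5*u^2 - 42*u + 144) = 1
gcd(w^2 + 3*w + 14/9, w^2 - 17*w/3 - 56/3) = w + 7/3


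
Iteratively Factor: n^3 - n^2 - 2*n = (n + 1)*(n^2 - 2*n) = (n - 2)*(n + 1)*(n)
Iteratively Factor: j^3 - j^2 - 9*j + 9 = (j - 1)*(j^2 - 9) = (j - 3)*(j - 1)*(j + 3)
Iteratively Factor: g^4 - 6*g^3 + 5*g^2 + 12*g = (g - 3)*(g^3 - 3*g^2 - 4*g) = (g - 4)*(g - 3)*(g^2 + g) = g*(g - 4)*(g - 3)*(g + 1)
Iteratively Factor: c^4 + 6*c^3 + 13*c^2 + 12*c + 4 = (c + 1)*(c^3 + 5*c^2 + 8*c + 4) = (c + 1)^2*(c^2 + 4*c + 4) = (c + 1)^2*(c + 2)*(c + 2)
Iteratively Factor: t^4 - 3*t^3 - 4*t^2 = (t - 4)*(t^3 + t^2) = t*(t - 4)*(t^2 + t) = t*(t - 4)*(t + 1)*(t)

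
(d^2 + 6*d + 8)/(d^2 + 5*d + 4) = (d + 2)/(d + 1)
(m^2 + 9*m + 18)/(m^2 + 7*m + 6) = (m + 3)/(m + 1)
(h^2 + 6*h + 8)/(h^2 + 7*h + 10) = (h + 4)/(h + 5)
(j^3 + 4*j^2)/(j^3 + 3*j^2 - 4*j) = j/(j - 1)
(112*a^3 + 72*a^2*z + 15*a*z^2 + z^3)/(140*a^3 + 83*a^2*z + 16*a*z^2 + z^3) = (4*a + z)/(5*a + z)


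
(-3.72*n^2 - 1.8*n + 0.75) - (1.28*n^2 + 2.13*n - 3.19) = -5.0*n^2 - 3.93*n + 3.94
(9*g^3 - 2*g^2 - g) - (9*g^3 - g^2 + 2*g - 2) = -g^2 - 3*g + 2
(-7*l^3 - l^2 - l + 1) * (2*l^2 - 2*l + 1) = -14*l^5 + 12*l^4 - 7*l^3 + 3*l^2 - 3*l + 1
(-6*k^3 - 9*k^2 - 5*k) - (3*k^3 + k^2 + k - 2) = -9*k^3 - 10*k^2 - 6*k + 2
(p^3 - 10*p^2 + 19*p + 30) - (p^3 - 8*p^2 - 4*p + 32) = -2*p^2 + 23*p - 2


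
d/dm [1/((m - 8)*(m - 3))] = (11 - 2*m)/(m^4 - 22*m^3 + 169*m^2 - 528*m + 576)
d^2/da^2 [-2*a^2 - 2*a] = -4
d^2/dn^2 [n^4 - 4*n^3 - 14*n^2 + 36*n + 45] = 12*n^2 - 24*n - 28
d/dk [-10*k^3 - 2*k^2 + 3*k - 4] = -30*k^2 - 4*k + 3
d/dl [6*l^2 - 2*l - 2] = 12*l - 2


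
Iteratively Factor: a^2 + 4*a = (a)*(a + 4)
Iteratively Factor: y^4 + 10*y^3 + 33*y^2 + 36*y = (y + 3)*(y^3 + 7*y^2 + 12*y) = y*(y + 3)*(y^2 + 7*y + 12) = y*(y + 3)*(y + 4)*(y + 3)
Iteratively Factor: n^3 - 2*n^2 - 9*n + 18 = (n + 3)*(n^2 - 5*n + 6) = (n - 3)*(n + 3)*(n - 2)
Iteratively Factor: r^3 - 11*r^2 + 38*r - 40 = (r - 5)*(r^2 - 6*r + 8) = (r - 5)*(r - 4)*(r - 2)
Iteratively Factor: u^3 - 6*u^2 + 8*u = (u)*(u^2 - 6*u + 8) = u*(u - 2)*(u - 4)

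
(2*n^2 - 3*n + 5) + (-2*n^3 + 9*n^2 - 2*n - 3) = -2*n^3 + 11*n^2 - 5*n + 2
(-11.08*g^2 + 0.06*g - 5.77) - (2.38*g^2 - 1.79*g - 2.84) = -13.46*g^2 + 1.85*g - 2.93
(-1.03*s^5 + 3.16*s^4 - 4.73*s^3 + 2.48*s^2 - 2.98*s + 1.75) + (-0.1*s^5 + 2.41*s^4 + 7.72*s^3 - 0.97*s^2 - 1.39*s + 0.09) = -1.13*s^5 + 5.57*s^4 + 2.99*s^3 + 1.51*s^2 - 4.37*s + 1.84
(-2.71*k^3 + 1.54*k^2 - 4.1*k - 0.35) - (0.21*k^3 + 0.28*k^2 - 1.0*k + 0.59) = -2.92*k^3 + 1.26*k^2 - 3.1*k - 0.94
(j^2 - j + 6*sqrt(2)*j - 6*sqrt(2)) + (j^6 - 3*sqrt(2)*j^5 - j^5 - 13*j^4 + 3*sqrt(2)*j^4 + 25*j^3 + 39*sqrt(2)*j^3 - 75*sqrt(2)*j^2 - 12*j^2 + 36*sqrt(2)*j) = j^6 - 3*sqrt(2)*j^5 - j^5 - 13*j^4 + 3*sqrt(2)*j^4 + 25*j^3 + 39*sqrt(2)*j^3 - 75*sqrt(2)*j^2 - 11*j^2 - j + 42*sqrt(2)*j - 6*sqrt(2)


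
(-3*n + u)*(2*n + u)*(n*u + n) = -6*n^3*u - 6*n^3 - n^2*u^2 - n^2*u + n*u^3 + n*u^2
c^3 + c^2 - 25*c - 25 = (c - 5)*(c + 1)*(c + 5)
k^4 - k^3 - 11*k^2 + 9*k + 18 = (k - 3)*(k - 2)*(k + 1)*(k + 3)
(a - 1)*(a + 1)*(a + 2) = a^3 + 2*a^2 - a - 2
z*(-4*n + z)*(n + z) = -4*n^2*z - 3*n*z^2 + z^3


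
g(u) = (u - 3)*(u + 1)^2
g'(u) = (u - 3)*(2*u + 2) + (u + 1)^2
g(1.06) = -8.23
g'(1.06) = -3.75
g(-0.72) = -0.29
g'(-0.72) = -2.00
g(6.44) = 190.42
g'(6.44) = 106.54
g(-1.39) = -0.67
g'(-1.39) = 3.58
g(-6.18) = -246.32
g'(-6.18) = 121.94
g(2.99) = -0.16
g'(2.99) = 15.84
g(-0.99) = -0.00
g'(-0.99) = -0.08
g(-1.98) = -4.78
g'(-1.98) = 10.72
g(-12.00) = -1815.00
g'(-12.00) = 451.00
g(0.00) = -3.00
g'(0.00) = -5.00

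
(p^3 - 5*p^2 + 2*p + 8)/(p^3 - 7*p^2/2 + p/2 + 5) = 2*(p - 4)/(2*p - 5)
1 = 1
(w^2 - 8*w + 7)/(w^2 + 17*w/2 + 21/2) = 2*(w^2 - 8*w + 7)/(2*w^2 + 17*w + 21)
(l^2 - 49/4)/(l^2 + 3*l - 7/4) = (2*l - 7)/(2*l - 1)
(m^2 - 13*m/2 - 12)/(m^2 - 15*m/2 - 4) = (2*m + 3)/(2*m + 1)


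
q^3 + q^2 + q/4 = q*(q + 1/2)^2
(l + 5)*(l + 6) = l^2 + 11*l + 30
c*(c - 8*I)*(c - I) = c^3 - 9*I*c^2 - 8*c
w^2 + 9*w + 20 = (w + 4)*(w + 5)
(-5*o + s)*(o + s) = -5*o^2 - 4*o*s + s^2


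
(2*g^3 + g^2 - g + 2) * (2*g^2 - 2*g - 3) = 4*g^5 - 2*g^4 - 10*g^3 + 3*g^2 - g - 6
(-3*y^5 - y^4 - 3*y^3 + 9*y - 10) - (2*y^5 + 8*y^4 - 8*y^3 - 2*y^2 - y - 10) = -5*y^5 - 9*y^4 + 5*y^3 + 2*y^2 + 10*y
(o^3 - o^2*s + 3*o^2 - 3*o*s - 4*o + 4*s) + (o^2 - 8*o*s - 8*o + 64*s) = o^3 - o^2*s + 4*o^2 - 11*o*s - 12*o + 68*s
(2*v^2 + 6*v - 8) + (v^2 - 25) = 3*v^2 + 6*v - 33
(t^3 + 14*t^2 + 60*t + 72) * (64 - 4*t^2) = -4*t^5 - 56*t^4 - 176*t^3 + 608*t^2 + 3840*t + 4608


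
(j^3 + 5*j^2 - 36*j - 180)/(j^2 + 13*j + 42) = (j^2 - j - 30)/(j + 7)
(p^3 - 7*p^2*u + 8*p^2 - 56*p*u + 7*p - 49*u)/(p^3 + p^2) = 1 - 7*u/p + 7/p - 49*u/p^2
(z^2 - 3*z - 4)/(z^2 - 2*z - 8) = (z + 1)/(z + 2)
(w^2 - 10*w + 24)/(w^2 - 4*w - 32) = (-w^2 + 10*w - 24)/(-w^2 + 4*w + 32)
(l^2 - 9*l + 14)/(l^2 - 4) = (l - 7)/(l + 2)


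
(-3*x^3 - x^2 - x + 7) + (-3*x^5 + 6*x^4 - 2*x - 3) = -3*x^5 + 6*x^4 - 3*x^3 - x^2 - 3*x + 4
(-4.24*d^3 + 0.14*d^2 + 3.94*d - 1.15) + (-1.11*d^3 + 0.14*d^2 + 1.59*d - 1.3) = -5.35*d^3 + 0.28*d^2 + 5.53*d - 2.45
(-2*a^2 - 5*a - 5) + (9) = -2*a^2 - 5*a + 4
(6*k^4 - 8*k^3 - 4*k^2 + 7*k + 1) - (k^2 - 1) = 6*k^4 - 8*k^3 - 5*k^2 + 7*k + 2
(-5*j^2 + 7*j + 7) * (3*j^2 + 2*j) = -15*j^4 + 11*j^3 + 35*j^2 + 14*j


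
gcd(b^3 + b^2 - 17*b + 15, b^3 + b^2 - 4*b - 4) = 1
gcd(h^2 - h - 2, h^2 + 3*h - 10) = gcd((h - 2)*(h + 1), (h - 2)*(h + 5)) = h - 2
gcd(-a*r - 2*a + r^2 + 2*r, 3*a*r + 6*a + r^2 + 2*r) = r + 2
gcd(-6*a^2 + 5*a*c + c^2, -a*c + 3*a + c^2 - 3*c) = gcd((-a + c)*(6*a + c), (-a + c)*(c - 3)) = a - c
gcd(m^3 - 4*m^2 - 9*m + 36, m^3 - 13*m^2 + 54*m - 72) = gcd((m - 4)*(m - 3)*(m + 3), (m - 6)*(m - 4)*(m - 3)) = m^2 - 7*m + 12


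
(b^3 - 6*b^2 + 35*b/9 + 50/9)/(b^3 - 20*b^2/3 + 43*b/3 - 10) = (3*b^2 - 13*b - 10)/(3*(b^2 - 5*b + 6))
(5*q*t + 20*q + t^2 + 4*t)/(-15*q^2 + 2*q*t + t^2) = (-t - 4)/(3*q - t)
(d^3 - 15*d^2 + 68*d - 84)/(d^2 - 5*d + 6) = (d^2 - 13*d + 42)/(d - 3)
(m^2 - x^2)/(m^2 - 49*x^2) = (m^2 - x^2)/(m^2 - 49*x^2)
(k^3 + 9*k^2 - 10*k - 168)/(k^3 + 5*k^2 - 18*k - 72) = (k + 7)/(k + 3)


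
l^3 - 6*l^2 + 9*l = l*(l - 3)^2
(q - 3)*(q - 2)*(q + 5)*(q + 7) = q^4 + 7*q^3 - 19*q^2 - 103*q + 210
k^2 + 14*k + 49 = (k + 7)^2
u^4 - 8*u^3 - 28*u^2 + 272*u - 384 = (u - 8)*(u - 4)*(u - 2)*(u + 6)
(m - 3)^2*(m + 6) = m^3 - 27*m + 54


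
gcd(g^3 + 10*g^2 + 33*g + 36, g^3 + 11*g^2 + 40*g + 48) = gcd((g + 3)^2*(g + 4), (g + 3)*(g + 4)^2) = g^2 + 7*g + 12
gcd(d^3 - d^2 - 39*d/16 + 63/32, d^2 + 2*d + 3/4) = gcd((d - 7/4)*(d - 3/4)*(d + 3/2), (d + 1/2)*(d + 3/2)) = d + 3/2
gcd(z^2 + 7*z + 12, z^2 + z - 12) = z + 4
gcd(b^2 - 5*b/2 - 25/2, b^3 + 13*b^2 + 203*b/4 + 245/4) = b + 5/2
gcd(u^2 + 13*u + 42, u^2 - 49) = u + 7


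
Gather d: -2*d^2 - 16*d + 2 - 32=-2*d^2 - 16*d - 30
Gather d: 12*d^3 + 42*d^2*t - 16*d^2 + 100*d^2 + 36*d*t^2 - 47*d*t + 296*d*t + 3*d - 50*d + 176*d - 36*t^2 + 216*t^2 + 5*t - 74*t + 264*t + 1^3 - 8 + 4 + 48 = 12*d^3 + d^2*(42*t + 84) + d*(36*t^2 + 249*t + 129) + 180*t^2 + 195*t + 45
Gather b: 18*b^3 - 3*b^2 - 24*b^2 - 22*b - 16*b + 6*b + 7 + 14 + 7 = 18*b^3 - 27*b^2 - 32*b + 28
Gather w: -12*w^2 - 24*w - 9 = -12*w^2 - 24*w - 9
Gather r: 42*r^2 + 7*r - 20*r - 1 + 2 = 42*r^2 - 13*r + 1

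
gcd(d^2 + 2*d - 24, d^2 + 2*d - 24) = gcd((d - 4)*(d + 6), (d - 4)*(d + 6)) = d^2 + 2*d - 24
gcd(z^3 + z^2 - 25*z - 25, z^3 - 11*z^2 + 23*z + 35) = z^2 - 4*z - 5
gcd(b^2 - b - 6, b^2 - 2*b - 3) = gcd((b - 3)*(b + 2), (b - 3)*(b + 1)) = b - 3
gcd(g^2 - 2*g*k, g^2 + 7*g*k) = g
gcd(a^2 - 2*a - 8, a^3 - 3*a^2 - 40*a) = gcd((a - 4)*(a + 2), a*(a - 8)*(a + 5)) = 1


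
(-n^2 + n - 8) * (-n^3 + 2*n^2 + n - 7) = n^5 - 3*n^4 + 9*n^3 - 8*n^2 - 15*n + 56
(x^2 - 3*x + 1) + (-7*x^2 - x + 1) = -6*x^2 - 4*x + 2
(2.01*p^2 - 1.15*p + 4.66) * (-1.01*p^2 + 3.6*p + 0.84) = -2.0301*p^4 + 8.3975*p^3 - 7.1582*p^2 + 15.81*p + 3.9144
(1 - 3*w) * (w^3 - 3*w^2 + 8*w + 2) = -3*w^4 + 10*w^3 - 27*w^2 + 2*w + 2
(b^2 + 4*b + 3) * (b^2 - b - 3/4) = b^4 + 3*b^3 - 7*b^2/4 - 6*b - 9/4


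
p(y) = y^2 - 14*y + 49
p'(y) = 2*y - 14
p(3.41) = 12.89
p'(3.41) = -7.18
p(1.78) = 27.25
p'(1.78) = -10.44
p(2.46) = 20.61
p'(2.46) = -9.08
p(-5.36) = 152.77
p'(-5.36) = -24.72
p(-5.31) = 151.54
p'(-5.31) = -24.62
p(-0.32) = 53.58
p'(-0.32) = -14.64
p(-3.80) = 116.64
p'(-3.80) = -21.60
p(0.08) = 47.89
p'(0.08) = -13.84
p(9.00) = 4.00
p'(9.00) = 4.00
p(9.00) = 4.00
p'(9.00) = 4.00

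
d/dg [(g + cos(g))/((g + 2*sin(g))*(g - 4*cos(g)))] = (-5*g^2*sin(g) - 2*g^2*cos(g) - g^2 - 2*g*cos(g) + 8*g*cos(2*g) - 2*g - 5*sin(2*g) + 6*cos(g) + 2*cos(2*g) + 2*cos(3*g) + 2)/((g + 2*sin(g))^2*(g - 4*cos(g))^2)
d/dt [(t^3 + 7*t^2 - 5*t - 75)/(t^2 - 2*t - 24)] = (t^4 - 4*t^3 - 81*t^2 - 186*t - 30)/(t^4 - 4*t^3 - 44*t^2 + 96*t + 576)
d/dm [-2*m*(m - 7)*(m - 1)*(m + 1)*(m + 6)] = -10*m^4 + 8*m^3 + 258*m^2 - 4*m - 84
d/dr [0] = 0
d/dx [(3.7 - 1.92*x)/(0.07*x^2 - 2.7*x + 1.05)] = (0.1344*x^2 - 0.518*x + 7.974)/(0.0049*x^4 - 0.378*x^3 + 7.437*x^2 - 5.67*x + 1.1025)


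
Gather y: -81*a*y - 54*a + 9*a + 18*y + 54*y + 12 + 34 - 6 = -45*a + y*(72 - 81*a) + 40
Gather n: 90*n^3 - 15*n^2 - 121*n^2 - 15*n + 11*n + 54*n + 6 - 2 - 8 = 90*n^3 - 136*n^2 + 50*n - 4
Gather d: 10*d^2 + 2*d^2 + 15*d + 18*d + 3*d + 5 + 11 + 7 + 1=12*d^2 + 36*d + 24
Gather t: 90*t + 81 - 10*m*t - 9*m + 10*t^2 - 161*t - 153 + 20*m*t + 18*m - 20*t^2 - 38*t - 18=9*m - 10*t^2 + t*(10*m - 109) - 90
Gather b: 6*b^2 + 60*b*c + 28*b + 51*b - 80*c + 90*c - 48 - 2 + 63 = 6*b^2 + b*(60*c + 79) + 10*c + 13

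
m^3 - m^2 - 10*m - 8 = (m - 4)*(m + 1)*(m + 2)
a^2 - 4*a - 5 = (a - 5)*(a + 1)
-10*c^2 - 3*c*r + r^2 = (-5*c + r)*(2*c + r)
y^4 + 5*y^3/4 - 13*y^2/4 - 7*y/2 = y*(y - 7/4)*(y + 1)*(y + 2)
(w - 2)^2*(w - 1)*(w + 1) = w^4 - 4*w^3 + 3*w^2 + 4*w - 4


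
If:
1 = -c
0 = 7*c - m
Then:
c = -1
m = -7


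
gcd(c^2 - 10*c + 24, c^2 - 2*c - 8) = c - 4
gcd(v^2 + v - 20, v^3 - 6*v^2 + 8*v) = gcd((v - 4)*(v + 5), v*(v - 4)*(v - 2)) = v - 4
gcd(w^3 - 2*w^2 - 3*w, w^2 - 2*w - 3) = w^2 - 2*w - 3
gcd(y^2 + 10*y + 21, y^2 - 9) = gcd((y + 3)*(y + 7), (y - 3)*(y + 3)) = y + 3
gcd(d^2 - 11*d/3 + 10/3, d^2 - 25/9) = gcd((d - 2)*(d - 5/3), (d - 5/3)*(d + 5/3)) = d - 5/3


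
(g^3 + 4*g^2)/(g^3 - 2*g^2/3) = 3*(g + 4)/(3*g - 2)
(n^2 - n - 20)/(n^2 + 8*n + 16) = (n - 5)/(n + 4)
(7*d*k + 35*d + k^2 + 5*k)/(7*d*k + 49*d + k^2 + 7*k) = (k + 5)/(k + 7)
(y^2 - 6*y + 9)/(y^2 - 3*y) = (y - 3)/y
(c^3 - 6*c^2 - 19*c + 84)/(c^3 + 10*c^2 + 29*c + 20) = (c^2 - 10*c + 21)/(c^2 + 6*c + 5)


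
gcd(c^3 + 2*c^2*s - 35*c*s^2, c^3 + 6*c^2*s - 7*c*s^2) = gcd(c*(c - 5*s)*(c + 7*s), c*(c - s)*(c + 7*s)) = c^2 + 7*c*s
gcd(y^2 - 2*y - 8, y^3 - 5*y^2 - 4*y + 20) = y + 2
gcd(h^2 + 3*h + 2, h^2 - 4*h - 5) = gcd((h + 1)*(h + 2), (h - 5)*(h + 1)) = h + 1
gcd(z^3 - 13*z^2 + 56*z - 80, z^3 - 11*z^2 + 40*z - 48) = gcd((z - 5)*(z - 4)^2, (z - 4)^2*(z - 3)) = z^2 - 8*z + 16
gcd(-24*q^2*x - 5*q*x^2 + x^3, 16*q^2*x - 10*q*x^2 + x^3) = -8*q*x + x^2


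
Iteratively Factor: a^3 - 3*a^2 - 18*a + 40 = (a - 5)*(a^2 + 2*a - 8) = (a - 5)*(a - 2)*(a + 4)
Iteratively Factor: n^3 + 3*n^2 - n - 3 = (n - 1)*(n^2 + 4*n + 3) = (n - 1)*(n + 1)*(n + 3)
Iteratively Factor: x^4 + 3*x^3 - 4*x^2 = (x - 1)*(x^3 + 4*x^2) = x*(x - 1)*(x^2 + 4*x) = x*(x - 1)*(x + 4)*(x)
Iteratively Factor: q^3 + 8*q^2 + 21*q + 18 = (q + 3)*(q^2 + 5*q + 6) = (q + 3)^2*(q + 2)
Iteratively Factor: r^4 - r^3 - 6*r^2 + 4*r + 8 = (r + 1)*(r^3 - 2*r^2 - 4*r + 8) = (r - 2)*(r + 1)*(r^2 - 4) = (r - 2)*(r + 1)*(r + 2)*(r - 2)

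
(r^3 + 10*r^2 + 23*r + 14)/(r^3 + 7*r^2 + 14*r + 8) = (r + 7)/(r + 4)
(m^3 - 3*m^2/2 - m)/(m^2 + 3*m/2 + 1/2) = m*(m - 2)/(m + 1)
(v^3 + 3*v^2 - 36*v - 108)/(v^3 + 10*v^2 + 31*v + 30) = (v^2 - 36)/(v^2 + 7*v + 10)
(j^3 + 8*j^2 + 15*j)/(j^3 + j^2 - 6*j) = (j + 5)/(j - 2)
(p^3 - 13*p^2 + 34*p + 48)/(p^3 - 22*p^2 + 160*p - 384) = (p + 1)/(p - 8)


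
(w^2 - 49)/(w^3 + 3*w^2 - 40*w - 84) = (w - 7)/(w^2 - 4*w - 12)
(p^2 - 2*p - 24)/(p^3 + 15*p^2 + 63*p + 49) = (p^2 - 2*p - 24)/(p^3 + 15*p^2 + 63*p + 49)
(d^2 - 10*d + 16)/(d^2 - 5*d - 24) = (d - 2)/(d + 3)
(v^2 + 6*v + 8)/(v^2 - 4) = (v + 4)/(v - 2)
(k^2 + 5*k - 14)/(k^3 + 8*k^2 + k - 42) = 1/(k + 3)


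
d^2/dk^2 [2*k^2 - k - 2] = 4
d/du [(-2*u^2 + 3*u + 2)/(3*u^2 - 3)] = (-u^2 - 1)/(u^4 - 2*u^2 + 1)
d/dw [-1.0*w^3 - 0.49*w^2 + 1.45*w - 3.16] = -3.0*w^2 - 0.98*w + 1.45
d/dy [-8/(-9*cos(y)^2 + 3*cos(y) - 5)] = 24*(6*cos(y) - 1)*sin(y)/(9*cos(y)^2 - 3*cos(y) + 5)^2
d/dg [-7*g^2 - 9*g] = -14*g - 9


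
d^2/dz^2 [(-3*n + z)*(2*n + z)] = 2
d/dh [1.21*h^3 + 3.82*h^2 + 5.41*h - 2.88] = 3.63*h^2 + 7.64*h + 5.41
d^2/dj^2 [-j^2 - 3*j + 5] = -2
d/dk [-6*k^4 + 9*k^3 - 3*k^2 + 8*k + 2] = -24*k^3 + 27*k^2 - 6*k + 8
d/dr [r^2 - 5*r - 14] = 2*r - 5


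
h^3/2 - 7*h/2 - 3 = (h/2 + 1/2)*(h - 3)*(h + 2)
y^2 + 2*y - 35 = (y - 5)*(y + 7)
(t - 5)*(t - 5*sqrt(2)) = t^2 - 5*sqrt(2)*t - 5*t + 25*sqrt(2)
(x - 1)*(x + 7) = x^2 + 6*x - 7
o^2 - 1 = (o - 1)*(o + 1)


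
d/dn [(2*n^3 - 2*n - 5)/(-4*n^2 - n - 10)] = (-8*n^4 - 4*n^3 - 68*n^2 - 40*n + 15)/(16*n^4 + 8*n^3 + 81*n^2 + 20*n + 100)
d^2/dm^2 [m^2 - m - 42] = 2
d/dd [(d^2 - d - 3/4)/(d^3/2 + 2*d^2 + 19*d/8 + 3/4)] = 2*(-4*d^2 + 12*d + 33)/(4*d^4 + 28*d^3 + 73*d^2 + 84*d + 36)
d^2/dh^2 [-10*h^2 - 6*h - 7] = -20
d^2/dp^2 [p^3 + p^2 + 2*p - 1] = 6*p + 2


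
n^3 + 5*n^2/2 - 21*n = n*(n - 7/2)*(n + 6)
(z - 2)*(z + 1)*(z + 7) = z^3 + 6*z^2 - 9*z - 14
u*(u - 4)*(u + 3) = u^3 - u^2 - 12*u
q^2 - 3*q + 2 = (q - 2)*(q - 1)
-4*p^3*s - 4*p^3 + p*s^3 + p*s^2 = (-2*p + s)*(2*p + s)*(p*s + p)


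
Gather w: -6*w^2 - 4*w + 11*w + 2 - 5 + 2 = -6*w^2 + 7*w - 1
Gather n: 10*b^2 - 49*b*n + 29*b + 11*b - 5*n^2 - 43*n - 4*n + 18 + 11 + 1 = 10*b^2 + 40*b - 5*n^2 + n*(-49*b - 47) + 30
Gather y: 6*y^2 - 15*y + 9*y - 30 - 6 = 6*y^2 - 6*y - 36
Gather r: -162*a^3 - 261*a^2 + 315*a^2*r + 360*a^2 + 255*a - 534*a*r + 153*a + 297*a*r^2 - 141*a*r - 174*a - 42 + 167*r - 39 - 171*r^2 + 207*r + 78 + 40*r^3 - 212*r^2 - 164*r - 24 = -162*a^3 + 99*a^2 + 234*a + 40*r^3 + r^2*(297*a - 383) + r*(315*a^2 - 675*a + 210) - 27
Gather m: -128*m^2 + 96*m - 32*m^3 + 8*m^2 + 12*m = -32*m^3 - 120*m^2 + 108*m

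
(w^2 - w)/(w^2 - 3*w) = (w - 1)/(w - 3)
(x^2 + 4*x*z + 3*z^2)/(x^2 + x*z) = (x + 3*z)/x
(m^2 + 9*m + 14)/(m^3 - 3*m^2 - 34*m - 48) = (m + 7)/(m^2 - 5*m - 24)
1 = 1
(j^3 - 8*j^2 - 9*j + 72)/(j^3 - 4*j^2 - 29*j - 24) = (j - 3)/(j + 1)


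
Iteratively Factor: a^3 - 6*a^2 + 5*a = (a - 1)*(a^2 - 5*a) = (a - 5)*(a - 1)*(a)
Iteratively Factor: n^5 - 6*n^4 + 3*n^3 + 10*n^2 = (n)*(n^4 - 6*n^3 + 3*n^2 + 10*n) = n*(n - 2)*(n^3 - 4*n^2 - 5*n) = n^2*(n - 2)*(n^2 - 4*n - 5) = n^2*(n - 2)*(n + 1)*(n - 5)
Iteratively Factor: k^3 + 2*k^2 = (k)*(k^2 + 2*k) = k^2*(k + 2)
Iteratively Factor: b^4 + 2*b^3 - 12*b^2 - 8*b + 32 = (b - 2)*(b^3 + 4*b^2 - 4*b - 16) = (b - 2)*(b + 4)*(b^2 - 4) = (b - 2)^2*(b + 4)*(b + 2)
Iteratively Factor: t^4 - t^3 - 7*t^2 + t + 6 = (t + 2)*(t^3 - 3*t^2 - t + 3) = (t - 3)*(t + 2)*(t^2 - 1) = (t - 3)*(t - 1)*(t + 2)*(t + 1)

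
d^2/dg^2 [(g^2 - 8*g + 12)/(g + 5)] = 154/(g^3 + 15*g^2 + 75*g + 125)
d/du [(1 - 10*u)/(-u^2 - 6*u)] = 2*(-5*u^2 + u + 3)/(u^2*(u^2 + 12*u + 36))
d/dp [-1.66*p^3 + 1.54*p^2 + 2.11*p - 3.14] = -4.98*p^2 + 3.08*p + 2.11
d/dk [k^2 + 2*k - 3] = 2*k + 2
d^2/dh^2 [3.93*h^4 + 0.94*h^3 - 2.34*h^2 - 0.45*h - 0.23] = 47.16*h^2 + 5.64*h - 4.68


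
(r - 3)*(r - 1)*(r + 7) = r^3 + 3*r^2 - 25*r + 21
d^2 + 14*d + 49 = (d + 7)^2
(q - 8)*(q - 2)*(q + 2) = q^3 - 8*q^2 - 4*q + 32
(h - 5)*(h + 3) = h^2 - 2*h - 15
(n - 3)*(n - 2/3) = n^2 - 11*n/3 + 2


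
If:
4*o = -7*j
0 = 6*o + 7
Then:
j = 2/3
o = -7/6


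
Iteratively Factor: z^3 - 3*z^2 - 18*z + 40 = (z - 2)*(z^2 - z - 20) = (z - 2)*(z + 4)*(z - 5)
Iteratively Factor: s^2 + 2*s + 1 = (s + 1)*(s + 1)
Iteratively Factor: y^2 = (y)*(y)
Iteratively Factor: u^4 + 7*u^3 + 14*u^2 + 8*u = (u + 1)*(u^3 + 6*u^2 + 8*u) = (u + 1)*(u + 2)*(u^2 + 4*u) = (u + 1)*(u + 2)*(u + 4)*(u)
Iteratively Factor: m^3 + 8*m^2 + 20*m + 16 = (m + 2)*(m^2 + 6*m + 8) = (m + 2)^2*(m + 4)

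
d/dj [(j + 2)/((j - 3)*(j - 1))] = (-j^2 - 4*j + 11)/(j^4 - 8*j^3 + 22*j^2 - 24*j + 9)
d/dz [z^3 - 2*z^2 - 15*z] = 3*z^2 - 4*z - 15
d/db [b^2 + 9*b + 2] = 2*b + 9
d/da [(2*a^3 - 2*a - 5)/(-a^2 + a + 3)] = (-(2*a - 1)*(-2*a^3 + 2*a + 5) + 2*(3*a^2 - 1)*(-a^2 + a + 3))/(-a^2 + a + 3)^2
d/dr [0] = 0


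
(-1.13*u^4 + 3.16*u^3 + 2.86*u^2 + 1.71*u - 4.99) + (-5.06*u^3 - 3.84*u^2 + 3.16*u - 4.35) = -1.13*u^4 - 1.9*u^3 - 0.98*u^2 + 4.87*u - 9.34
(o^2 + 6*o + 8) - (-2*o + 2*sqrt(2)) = o^2 + 8*o - 2*sqrt(2) + 8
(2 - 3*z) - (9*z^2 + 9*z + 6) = -9*z^2 - 12*z - 4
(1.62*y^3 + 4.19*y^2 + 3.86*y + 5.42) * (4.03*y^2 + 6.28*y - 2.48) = 6.5286*y^5 + 27.0593*y^4 + 37.8514*y^3 + 35.6922*y^2 + 24.4648*y - 13.4416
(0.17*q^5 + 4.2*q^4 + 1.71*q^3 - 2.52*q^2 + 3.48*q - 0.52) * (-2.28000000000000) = -0.3876*q^5 - 9.576*q^4 - 3.8988*q^3 + 5.7456*q^2 - 7.9344*q + 1.1856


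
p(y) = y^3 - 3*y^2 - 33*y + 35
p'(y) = 3*y^2 - 6*y - 33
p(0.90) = 3.60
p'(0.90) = -35.97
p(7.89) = 79.04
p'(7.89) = 106.42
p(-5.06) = -4.39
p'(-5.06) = 74.17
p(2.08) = -37.62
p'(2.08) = -32.50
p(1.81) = -28.63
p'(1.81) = -34.03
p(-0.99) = 63.76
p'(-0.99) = -24.12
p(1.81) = -28.63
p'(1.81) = -34.03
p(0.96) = 1.44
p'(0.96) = -36.00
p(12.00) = 935.00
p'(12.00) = 327.00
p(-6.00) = -91.00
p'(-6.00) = 111.00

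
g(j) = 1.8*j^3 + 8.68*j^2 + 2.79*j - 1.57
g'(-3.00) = -0.69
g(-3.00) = 19.58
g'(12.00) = 988.71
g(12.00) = 4392.23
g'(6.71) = 362.41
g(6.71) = 951.76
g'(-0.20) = -0.47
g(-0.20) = -1.80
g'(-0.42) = -3.55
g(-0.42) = -1.34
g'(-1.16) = -10.08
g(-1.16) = 4.06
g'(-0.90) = -8.46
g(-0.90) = 1.64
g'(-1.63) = -11.16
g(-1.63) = 9.15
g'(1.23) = 32.31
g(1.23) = 18.34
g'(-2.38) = -7.94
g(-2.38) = 16.69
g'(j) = 5.4*j^2 + 17.36*j + 2.79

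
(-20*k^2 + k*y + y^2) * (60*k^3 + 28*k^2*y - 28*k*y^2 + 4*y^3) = -1200*k^5 - 500*k^4*y + 648*k^3*y^2 - 80*k^2*y^3 - 24*k*y^4 + 4*y^5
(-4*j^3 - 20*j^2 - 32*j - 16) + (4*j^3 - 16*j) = -20*j^2 - 48*j - 16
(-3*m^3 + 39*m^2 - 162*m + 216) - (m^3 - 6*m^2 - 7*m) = -4*m^3 + 45*m^2 - 155*m + 216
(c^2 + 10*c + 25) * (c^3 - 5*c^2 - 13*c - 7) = c^5 + 5*c^4 - 38*c^3 - 262*c^2 - 395*c - 175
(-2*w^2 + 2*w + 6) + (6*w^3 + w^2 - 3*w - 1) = 6*w^3 - w^2 - w + 5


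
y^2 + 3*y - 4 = (y - 1)*(y + 4)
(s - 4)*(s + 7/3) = s^2 - 5*s/3 - 28/3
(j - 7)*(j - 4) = j^2 - 11*j + 28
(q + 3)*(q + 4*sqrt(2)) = q^2 + 3*q + 4*sqrt(2)*q + 12*sqrt(2)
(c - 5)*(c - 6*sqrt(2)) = c^2 - 6*sqrt(2)*c - 5*c + 30*sqrt(2)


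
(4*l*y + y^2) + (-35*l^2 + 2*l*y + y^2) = -35*l^2 + 6*l*y + 2*y^2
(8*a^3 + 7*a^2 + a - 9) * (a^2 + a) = 8*a^5 + 15*a^4 + 8*a^3 - 8*a^2 - 9*a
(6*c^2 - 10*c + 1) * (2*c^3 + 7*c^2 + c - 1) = 12*c^5 + 22*c^4 - 62*c^3 - 9*c^2 + 11*c - 1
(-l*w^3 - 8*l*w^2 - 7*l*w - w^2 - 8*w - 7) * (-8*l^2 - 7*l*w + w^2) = 8*l^3*w^3 + 64*l^3*w^2 + 56*l^3*w + 7*l^2*w^4 + 56*l^2*w^3 + 57*l^2*w^2 + 64*l^2*w + 56*l^2 - l*w^5 - 8*l*w^4 + 56*l*w^2 + 49*l*w - w^4 - 8*w^3 - 7*w^2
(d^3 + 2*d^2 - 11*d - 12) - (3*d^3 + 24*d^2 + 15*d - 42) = -2*d^3 - 22*d^2 - 26*d + 30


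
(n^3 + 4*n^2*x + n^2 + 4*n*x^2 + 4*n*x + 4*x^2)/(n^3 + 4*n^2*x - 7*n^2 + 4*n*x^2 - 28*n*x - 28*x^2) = (n + 1)/(n - 7)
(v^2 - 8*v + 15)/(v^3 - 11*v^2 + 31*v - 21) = (v - 5)/(v^2 - 8*v + 7)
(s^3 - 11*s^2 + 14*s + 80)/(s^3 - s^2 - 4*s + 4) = (s^2 - 13*s + 40)/(s^2 - 3*s + 2)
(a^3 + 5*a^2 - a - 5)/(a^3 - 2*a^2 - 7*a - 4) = (a^2 + 4*a - 5)/(a^2 - 3*a - 4)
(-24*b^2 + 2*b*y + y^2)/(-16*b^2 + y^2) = (6*b + y)/(4*b + y)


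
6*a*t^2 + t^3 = t^2*(6*a + t)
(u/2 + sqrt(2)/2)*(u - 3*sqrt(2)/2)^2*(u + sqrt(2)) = u^4/2 - sqrt(2)*u^3/2 - 11*u^2/4 + 3*sqrt(2)*u/2 + 9/2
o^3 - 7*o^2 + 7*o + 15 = (o - 5)*(o - 3)*(o + 1)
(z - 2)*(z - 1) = z^2 - 3*z + 2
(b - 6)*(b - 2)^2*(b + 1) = b^4 - 9*b^3 + 18*b^2 + 4*b - 24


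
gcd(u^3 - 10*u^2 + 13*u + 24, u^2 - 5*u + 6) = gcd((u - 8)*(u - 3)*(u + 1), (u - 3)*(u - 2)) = u - 3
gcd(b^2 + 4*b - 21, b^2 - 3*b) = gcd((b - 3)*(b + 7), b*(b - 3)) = b - 3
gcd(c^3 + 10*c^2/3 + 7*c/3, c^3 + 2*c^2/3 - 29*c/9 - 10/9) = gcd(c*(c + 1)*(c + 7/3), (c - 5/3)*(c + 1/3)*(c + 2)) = 1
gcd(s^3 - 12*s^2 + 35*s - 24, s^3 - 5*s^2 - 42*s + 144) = s^2 - 11*s + 24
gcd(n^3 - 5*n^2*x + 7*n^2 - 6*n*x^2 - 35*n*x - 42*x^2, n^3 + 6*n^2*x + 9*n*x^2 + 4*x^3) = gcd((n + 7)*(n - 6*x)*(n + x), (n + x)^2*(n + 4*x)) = n + x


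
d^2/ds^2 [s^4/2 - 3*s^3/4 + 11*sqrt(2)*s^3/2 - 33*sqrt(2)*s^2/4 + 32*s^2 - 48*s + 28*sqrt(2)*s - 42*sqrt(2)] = 6*s^2 - 9*s/2 + 33*sqrt(2)*s - 33*sqrt(2)/2 + 64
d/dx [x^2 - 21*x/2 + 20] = 2*x - 21/2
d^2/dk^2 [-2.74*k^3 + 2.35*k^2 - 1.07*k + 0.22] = 4.7 - 16.44*k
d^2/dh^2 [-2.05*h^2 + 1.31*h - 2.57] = -4.10000000000000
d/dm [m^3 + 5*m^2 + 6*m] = 3*m^2 + 10*m + 6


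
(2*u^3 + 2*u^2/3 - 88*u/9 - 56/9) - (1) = 2*u^3 + 2*u^2/3 - 88*u/9 - 65/9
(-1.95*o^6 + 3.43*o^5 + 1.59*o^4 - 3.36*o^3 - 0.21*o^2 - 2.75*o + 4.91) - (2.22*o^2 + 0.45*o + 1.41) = -1.95*o^6 + 3.43*o^5 + 1.59*o^4 - 3.36*o^3 - 2.43*o^2 - 3.2*o + 3.5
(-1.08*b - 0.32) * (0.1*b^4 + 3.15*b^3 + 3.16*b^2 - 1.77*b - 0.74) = -0.108*b^5 - 3.434*b^4 - 4.4208*b^3 + 0.9004*b^2 + 1.3656*b + 0.2368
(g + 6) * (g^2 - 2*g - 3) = g^3 + 4*g^2 - 15*g - 18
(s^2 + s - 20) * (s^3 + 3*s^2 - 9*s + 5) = s^5 + 4*s^4 - 26*s^3 - 64*s^2 + 185*s - 100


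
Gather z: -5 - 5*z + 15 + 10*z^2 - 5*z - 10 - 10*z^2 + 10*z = 0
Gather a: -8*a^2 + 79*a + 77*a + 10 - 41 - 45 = -8*a^2 + 156*a - 76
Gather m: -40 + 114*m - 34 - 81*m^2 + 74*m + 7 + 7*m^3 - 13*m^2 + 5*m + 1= 7*m^3 - 94*m^2 + 193*m - 66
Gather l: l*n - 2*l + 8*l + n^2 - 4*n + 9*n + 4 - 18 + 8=l*(n + 6) + n^2 + 5*n - 6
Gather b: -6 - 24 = -30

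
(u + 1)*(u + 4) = u^2 + 5*u + 4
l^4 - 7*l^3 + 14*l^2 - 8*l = l*(l - 4)*(l - 2)*(l - 1)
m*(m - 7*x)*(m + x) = m^3 - 6*m^2*x - 7*m*x^2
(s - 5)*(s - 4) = s^2 - 9*s + 20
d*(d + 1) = d^2 + d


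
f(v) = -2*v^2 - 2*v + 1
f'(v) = -4*v - 2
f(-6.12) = -61.67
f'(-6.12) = 22.48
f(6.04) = -84.04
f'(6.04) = -26.16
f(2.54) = -16.98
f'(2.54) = -12.16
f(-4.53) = -30.98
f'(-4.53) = 16.12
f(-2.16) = -4.01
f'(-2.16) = 6.64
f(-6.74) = -76.38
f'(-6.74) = 24.96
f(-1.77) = -1.73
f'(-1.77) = 5.08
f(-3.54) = -16.98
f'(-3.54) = 12.16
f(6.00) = -83.00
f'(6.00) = -26.00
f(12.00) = -311.00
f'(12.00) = -50.00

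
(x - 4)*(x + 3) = x^2 - x - 12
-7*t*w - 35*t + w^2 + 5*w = (-7*t + w)*(w + 5)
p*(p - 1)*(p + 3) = p^3 + 2*p^2 - 3*p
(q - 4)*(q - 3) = q^2 - 7*q + 12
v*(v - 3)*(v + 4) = v^3 + v^2 - 12*v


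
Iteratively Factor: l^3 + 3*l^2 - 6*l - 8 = (l - 2)*(l^2 + 5*l + 4) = (l - 2)*(l + 1)*(l + 4)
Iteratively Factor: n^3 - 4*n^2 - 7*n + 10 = (n - 5)*(n^2 + n - 2) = (n - 5)*(n - 1)*(n + 2)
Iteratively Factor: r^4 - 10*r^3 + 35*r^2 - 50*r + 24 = (r - 2)*(r^3 - 8*r^2 + 19*r - 12) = (r - 4)*(r - 2)*(r^2 - 4*r + 3) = (r - 4)*(r - 2)*(r - 1)*(r - 3)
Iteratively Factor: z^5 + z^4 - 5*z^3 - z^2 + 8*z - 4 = (z + 2)*(z^4 - z^3 - 3*z^2 + 5*z - 2) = (z + 2)^2*(z^3 - 3*z^2 + 3*z - 1) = (z - 1)*(z + 2)^2*(z^2 - 2*z + 1) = (z - 1)^2*(z + 2)^2*(z - 1)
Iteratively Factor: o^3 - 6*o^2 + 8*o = (o - 4)*(o^2 - 2*o) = o*(o - 4)*(o - 2)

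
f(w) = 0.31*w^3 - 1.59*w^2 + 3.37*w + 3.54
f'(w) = 0.93*w^2 - 3.18*w + 3.37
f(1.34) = 5.95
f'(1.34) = 0.78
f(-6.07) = -144.83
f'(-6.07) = 56.94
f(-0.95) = -1.36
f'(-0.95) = 7.23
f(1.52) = 6.08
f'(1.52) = 0.69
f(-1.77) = -9.13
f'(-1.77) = 11.91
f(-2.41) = -18.16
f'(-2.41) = 16.44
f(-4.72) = -80.39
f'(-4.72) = 39.10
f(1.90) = 6.33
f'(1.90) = 0.69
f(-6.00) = -140.88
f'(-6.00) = 55.93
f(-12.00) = -801.54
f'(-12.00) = 175.45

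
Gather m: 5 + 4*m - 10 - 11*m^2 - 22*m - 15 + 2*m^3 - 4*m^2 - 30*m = 2*m^3 - 15*m^2 - 48*m - 20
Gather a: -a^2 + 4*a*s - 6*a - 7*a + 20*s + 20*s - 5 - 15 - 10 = -a^2 + a*(4*s - 13) + 40*s - 30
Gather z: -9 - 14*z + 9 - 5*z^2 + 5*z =-5*z^2 - 9*z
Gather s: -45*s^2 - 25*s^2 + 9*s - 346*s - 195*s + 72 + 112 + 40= -70*s^2 - 532*s + 224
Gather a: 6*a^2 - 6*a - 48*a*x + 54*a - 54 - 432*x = 6*a^2 + a*(48 - 48*x) - 432*x - 54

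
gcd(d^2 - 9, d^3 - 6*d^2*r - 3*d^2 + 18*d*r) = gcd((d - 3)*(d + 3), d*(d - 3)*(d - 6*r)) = d - 3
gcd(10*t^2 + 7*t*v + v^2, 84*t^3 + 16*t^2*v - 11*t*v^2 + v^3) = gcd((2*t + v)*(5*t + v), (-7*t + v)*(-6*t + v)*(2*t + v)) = 2*t + v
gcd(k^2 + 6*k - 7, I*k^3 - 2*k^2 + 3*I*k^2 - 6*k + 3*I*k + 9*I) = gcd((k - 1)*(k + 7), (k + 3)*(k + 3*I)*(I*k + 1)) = 1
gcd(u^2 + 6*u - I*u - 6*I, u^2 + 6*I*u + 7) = u - I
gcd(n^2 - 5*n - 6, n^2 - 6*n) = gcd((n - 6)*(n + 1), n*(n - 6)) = n - 6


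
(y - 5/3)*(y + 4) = y^2 + 7*y/3 - 20/3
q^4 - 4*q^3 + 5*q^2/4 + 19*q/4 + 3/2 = (q - 3)*(q - 2)*(q + 1/2)^2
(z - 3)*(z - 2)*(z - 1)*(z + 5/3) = z^4 - 13*z^3/3 + z^2 + 37*z/3 - 10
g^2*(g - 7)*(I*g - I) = I*g^4 - 8*I*g^3 + 7*I*g^2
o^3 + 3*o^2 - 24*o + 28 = (o - 2)^2*(o + 7)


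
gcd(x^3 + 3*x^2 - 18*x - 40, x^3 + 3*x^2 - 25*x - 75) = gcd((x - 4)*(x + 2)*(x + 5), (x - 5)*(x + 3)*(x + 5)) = x + 5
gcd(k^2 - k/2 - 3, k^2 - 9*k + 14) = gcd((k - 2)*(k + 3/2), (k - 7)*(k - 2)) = k - 2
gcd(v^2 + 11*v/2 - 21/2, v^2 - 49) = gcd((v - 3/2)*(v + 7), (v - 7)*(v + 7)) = v + 7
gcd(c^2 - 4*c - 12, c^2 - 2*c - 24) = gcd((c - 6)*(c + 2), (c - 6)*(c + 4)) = c - 6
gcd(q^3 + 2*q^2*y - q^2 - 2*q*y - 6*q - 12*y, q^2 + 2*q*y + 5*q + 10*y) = q + 2*y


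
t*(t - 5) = t^2 - 5*t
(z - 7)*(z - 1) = z^2 - 8*z + 7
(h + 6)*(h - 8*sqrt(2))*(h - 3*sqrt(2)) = h^3 - 11*sqrt(2)*h^2 + 6*h^2 - 66*sqrt(2)*h + 48*h + 288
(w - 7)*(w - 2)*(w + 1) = w^3 - 8*w^2 + 5*w + 14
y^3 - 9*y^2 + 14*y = y*(y - 7)*(y - 2)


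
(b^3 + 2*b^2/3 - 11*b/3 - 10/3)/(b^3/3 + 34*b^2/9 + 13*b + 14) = 3*(3*b^3 + 2*b^2 - 11*b - 10)/(3*b^3 + 34*b^2 + 117*b + 126)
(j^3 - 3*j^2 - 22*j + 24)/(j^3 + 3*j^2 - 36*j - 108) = (j^2 + 3*j - 4)/(j^2 + 9*j + 18)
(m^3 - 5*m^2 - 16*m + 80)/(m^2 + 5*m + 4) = (m^2 - 9*m + 20)/(m + 1)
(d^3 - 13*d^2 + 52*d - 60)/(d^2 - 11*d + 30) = d - 2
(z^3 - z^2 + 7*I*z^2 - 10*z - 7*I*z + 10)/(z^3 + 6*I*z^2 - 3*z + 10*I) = (z - 1)/(z - I)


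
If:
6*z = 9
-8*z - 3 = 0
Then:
No Solution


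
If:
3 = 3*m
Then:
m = 1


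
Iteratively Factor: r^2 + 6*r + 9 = (r + 3)*(r + 3)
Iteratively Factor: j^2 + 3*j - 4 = (j - 1)*(j + 4)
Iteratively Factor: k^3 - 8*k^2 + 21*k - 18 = (k - 3)*(k^2 - 5*k + 6) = (k - 3)^2*(k - 2)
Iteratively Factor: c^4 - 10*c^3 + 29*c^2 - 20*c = (c - 1)*(c^3 - 9*c^2 + 20*c) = (c - 5)*(c - 1)*(c^2 - 4*c) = c*(c - 5)*(c - 1)*(c - 4)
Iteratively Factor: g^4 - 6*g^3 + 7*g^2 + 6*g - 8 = (g - 4)*(g^3 - 2*g^2 - g + 2) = (g - 4)*(g + 1)*(g^2 - 3*g + 2) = (g - 4)*(g - 1)*(g + 1)*(g - 2)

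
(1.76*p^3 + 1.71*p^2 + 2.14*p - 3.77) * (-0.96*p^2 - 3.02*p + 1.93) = -1.6896*p^5 - 6.9568*p^4 - 3.8218*p^3 + 0.456699999999999*p^2 + 15.5156*p - 7.2761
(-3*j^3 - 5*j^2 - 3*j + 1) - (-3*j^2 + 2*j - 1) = -3*j^3 - 2*j^2 - 5*j + 2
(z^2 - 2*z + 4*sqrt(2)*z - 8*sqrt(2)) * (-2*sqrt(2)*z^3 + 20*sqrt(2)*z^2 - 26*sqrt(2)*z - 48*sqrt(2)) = -2*sqrt(2)*z^5 - 16*z^4 + 24*sqrt(2)*z^4 - 66*sqrt(2)*z^3 + 192*z^3 - 528*z^2 + 4*sqrt(2)*z^2 + 32*z + 96*sqrt(2)*z + 768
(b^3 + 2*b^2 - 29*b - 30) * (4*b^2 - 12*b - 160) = 4*b^5 - 4*b^4 - 300*b^3 - 92*b^2 + 5000*b + 4800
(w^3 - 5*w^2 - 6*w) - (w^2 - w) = w^3 - 6*w^2 - 5*w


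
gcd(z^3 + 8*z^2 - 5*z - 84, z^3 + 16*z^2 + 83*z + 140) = z^2 + 11*z + 28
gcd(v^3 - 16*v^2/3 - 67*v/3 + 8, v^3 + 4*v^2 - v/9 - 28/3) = v + 3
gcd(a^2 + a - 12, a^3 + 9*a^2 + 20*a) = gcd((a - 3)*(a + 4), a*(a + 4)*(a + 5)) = a + 4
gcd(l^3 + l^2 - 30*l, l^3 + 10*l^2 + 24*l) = l^2 + 6*l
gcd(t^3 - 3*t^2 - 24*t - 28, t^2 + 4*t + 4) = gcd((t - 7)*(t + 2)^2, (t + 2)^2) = t^2 + 4*t + 4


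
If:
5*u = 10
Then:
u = 2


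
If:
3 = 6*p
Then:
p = 1/2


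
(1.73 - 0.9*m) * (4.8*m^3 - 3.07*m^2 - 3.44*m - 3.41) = -4.32*m^4 + 11.067*m^3 - 2.2151*m^2 - 2.8822*m - 5.8993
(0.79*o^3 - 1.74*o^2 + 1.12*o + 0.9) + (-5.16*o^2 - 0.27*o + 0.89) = 0.79*o^3 - 6.9*o^2 + 0.85*o + 1.79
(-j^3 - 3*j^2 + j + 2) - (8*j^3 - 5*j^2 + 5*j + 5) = -9*j^3 + 2*j^2 - 4*j - 3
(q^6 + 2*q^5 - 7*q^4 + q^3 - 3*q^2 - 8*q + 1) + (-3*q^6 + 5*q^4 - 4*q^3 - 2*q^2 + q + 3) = -2*q^6 + 2*q^5 - 2*q^4 - 3*q^3 - 5*q^2 - 7*q + 4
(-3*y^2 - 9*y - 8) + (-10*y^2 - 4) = -13*y^2 - 9*y - 12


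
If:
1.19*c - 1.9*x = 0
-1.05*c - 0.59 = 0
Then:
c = -0.56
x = -0.35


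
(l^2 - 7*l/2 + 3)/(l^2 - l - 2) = (l - 3/2)/(l + 1)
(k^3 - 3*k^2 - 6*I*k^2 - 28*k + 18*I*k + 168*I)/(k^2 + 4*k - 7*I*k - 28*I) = (k^2 - k*(7 + 6*I) + 42*I)/(k - 7*I)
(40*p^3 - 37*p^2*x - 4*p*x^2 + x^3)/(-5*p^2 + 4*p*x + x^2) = -8*p + x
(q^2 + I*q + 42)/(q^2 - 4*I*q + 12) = (q + 7*I)/(q + 2*I)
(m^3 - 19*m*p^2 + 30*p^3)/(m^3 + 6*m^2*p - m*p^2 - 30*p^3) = (m - 3*p)/(m + 3*p)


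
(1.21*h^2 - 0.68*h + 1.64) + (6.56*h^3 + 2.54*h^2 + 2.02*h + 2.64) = 6.56*h^3 + 3.75*h^2 + 1.34*h + 4.28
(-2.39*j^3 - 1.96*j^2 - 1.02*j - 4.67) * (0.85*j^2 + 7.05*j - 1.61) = -2.0315*j^5 - 18.5155*j^4 - 10.8371*j^3 - 8.0049*j^2 - 31.2813*j + 7.5187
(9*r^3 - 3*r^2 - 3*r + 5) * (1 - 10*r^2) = -90*r^5 + 30*r^4 + 39*r^3 - 53*r^2 - 3*r + 5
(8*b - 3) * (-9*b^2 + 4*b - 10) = -72*b^3 + 59*b^2 - 92*b + 30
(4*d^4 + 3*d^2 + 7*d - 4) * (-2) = -8*d^4 - 6*d^2 - 14*d + 8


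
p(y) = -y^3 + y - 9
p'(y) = 1 - 3*y^2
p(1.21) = -9.56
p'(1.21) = -3.39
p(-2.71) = 8.19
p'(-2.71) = -21.03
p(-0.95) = -9.09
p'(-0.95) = -1.71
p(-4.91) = 104.46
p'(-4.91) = -71.32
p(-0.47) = -9.37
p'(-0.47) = 0.34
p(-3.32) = 24.27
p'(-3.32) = -32.07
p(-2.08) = -2.08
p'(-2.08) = -11.98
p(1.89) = -13.86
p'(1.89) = -9.72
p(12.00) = -1725.00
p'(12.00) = -431.00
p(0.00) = -9.00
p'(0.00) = 1.00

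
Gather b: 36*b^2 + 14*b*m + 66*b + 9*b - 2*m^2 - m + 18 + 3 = 36*b^2 + b*(14*m + 75) - 2*m^2 - m + 21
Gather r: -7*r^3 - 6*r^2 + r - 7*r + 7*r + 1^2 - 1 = -7*r^3 - 6*r^2 + r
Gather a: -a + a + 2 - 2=0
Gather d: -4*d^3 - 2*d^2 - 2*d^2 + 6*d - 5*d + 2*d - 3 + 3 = -4*d^3 - 4*d^2 + 3*d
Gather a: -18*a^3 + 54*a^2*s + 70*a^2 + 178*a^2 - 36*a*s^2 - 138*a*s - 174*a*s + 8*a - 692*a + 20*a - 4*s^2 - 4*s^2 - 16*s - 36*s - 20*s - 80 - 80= -18*a^3 + a^2*(54*s + 248) + a*(-36*s^2 - 312*s - 664) - 8*s^2 - 72*s - 160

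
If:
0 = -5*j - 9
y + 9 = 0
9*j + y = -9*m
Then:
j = -9/5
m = 14/5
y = -9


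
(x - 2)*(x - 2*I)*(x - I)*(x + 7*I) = x^4 - 2*x^3 + 4*I*x^3 + 19*x^2 - 8*I*x^2 - 38*x - 14*I*x + 28*I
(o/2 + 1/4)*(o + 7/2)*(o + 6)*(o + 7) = o^4/2 + 17*o^3/2 + 383*o^2/8 + 763*o/8 + 147/4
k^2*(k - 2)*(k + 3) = k^4 + k^3 - 6*k^2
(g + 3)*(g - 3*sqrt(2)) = g^2 - 3*sqrt(2)*g + 3*g - 9*sqrt(2)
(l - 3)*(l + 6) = l^2 + 3*l - 18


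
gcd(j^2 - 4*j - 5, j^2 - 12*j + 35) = j - 5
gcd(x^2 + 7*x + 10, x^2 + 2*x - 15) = x + 5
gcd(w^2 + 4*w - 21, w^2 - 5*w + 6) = w - 3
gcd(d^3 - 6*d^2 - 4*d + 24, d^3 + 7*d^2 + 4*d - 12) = d + 2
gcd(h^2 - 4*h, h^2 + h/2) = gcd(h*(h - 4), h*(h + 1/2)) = h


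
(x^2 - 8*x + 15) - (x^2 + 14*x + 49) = -22*x - 34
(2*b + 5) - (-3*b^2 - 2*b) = 3*b^2 + 4*b + 5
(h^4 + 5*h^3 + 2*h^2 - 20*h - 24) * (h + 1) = h^5 + 6*h^4 + 7*h^3 - 18*h^2 - 44*h - 24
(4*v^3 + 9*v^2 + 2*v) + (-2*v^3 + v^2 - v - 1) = 2*v^3 + 10*v^2 + v - 1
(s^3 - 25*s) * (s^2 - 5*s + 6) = s^5 - 5*s^4 - 19*s^3 + 125*s^2 - 150*s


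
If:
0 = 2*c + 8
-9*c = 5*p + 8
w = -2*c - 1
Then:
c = -4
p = 28/5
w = 7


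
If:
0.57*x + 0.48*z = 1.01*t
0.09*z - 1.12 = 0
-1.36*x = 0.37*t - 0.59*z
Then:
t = 7.77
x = 3.29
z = 12.44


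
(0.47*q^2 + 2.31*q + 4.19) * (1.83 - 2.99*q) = -1.4053*q^3 - 6.0468*q^2 - 8.3008*q + 7.6677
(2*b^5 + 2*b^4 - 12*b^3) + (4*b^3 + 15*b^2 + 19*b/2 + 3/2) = 2*b^5 + 2*b^4 - 8*b^3 + 15*b^2 + 19*b/2 + 3/2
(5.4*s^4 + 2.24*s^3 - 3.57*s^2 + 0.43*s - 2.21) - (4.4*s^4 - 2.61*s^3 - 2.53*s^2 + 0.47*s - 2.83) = 1.0*s^4 + 4.85*s^3 - 1.04*s^2 - 0.04*s + 0.62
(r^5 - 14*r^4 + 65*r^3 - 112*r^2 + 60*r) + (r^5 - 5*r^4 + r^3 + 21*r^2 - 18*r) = 2*r^5 - 19*r^4 + 66*r^3 - 91*r^2 + 42*r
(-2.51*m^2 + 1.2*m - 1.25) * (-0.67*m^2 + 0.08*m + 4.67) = 1.6817*m^4 - 1.0048*m^3 - 10.7882*m^2 + 5.504*m - 5.8375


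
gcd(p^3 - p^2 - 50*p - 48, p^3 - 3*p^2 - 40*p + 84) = p + 6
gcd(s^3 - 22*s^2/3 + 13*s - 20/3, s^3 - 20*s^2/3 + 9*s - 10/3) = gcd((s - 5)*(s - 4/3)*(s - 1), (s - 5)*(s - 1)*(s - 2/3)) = s^2 - 6*s + 5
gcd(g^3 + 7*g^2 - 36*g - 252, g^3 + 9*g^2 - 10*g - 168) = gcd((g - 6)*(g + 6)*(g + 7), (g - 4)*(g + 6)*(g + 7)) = g^2 + 13*g + 42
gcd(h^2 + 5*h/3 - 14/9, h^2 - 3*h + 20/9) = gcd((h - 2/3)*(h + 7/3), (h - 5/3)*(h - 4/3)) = 1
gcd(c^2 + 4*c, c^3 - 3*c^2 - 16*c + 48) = c + 4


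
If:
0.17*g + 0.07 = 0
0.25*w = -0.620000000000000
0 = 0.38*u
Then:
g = -0.41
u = 0.00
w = -2.48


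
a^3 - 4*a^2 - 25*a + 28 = (a - 7)*(a - 1)*(a + 4)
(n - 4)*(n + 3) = n^2 - n - 12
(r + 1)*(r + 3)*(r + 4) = r^3 + 8*r^2 + 19*r + 12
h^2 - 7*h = h*(h - 7)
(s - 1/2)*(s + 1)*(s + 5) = s^3 + 11*s^2/2 + 2*s - 5/2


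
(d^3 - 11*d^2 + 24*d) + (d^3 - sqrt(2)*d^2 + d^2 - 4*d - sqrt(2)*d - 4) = 2*d^3 - 10*d^2 - sqrt(2)*d^2 - sqrt(2)*d + 20*d - 4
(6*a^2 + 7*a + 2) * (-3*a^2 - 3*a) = -18*a^4 - 39*a^3 - 27*a^2 - 6*a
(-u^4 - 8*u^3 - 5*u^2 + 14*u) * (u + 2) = -u^5 - 10*u^4 - 21*u^3 + 4*u^2 + 28*u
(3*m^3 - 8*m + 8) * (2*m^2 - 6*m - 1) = 6*m^5 - 18*m^4 - 19*m^3 + 64*m^2 - 40*m - 8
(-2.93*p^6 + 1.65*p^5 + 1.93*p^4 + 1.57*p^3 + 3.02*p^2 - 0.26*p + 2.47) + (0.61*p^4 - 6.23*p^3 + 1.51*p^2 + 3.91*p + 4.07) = -2.93*p^6 + 1.65*p^5 + 2.54*p^4 - 4.66*p^3 + 4.53*p^2 + 3.65*p + 6.54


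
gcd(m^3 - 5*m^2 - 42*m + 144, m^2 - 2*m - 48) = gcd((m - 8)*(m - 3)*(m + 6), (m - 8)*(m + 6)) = m^2 - 2*m - 48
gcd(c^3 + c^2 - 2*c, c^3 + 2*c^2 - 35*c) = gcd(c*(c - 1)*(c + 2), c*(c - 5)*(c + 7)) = c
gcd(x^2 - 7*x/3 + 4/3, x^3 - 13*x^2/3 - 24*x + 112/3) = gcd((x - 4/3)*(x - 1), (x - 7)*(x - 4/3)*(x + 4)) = x - 4/3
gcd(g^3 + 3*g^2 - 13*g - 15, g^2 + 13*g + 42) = 1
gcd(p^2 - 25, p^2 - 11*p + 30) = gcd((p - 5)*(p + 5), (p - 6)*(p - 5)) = p - 5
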